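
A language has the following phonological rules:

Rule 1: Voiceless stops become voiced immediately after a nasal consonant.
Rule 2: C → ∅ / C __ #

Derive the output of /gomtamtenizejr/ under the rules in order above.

gomdamdenizej

Rule 1 (post-nasal voicing): /t/ is a voiceless stop immediately after the nasal /m/, so it voices to [d]. /t/ is a voiceless stop immediately after the nasal /m/, so it voices to [d]. /gomtamtenizejr/ → gomdamdenizejr.
Rule 2 (final cluster simplification): /r/ is the second consonant of a word-final cluster /jr/, so it deletes. /gomdamdenizejr/ → gomdamdenizej.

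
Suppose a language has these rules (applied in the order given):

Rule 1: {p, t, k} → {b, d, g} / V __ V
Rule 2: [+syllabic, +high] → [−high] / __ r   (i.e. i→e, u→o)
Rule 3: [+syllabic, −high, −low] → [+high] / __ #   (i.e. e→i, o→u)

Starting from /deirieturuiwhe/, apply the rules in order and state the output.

deeriedoruiwhi

Rule 1 (intervocalic voicing): /t/ is a voiceless stop between vowels /e/ and /u/, so it voices to [d]. /deirieturuiwhe/ → deirieduruiwhe.
Rule 2 (pre-rhotic lowering): /i/ is a high vowel immediately before /r/, so it lowers to [e]. /u/ is a high vowel immediately before /r/, so it lowers to [o]. /deirieduruiwhe/ → deeriedoruiwhe.
Rule 3 (final vowel raising): /e/ is a mid vowel in word-final position, so it raises to [i]. /deeriedoruiwhe/ → deeriedoruiwhi.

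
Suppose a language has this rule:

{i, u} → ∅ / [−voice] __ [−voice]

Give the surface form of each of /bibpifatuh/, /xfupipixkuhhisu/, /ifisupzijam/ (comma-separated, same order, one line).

/bibpifatuh/: /i/ is a high vowel flanked by voiceless consonants /p/ and /f/, so it deletes. /u/ is a high vowel flanked by voiceless consonants /t/ and /h/, so it deletes. → [bibpfath].
/xfupipixkuhhisu/: /u/ is a high vowel flanked by voiceless consonants /f/ and /p/, so it deletes. /i/ is a high vowel flanked by voiceless consonants /p/ and /p/, so it deletes. /i/ is a high vowel flanked by voiceless consonants /p/ and /x/, so it deletes. /u/ is a high vowel flanked by voiceless consonants /k/ and /h/, so it deletes. /i/ is a high vowel flanked by voiceless consonants /h/ and /s/, so it deletes. → [xfppxkhhsu].
/ifisupzijam/: /i/ is a high vowel flanked by voiceless consonants /f/ and /s/, so it deletes. /u/ is a high vowel flanked by voiceless consonants /s/ and /p/, so it deletes. → [ifspzijam].

bibpfath, xfppxkhhsu, ifspzijam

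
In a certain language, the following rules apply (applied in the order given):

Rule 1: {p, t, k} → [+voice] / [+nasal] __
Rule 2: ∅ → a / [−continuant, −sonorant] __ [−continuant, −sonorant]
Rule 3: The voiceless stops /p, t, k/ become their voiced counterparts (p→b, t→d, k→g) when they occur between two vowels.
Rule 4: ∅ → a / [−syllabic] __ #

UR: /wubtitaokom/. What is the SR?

Rule 1 (post-nasal voicing): no segment meets the environment; /wubtitaokom/ is unchanged.
Rule 2 (stop-cluster a-epenthesis): /b/ and /t/ form a stop–stop cluster, so [a] is inserted between them. /wubtitaokom/ → wubatitaokom.
Rule 3 (intervocalic voicing): /t/ is a voiceless stop between vowels /a/ and /i/, so it voices to [d]. /t/ is a voiceless stop between vowels /i/ and /a/, so it voices to [d]. /k/ is a voiceless stop between vowels /o/ and /o/, so it voices to [g]. /wubatitaokom/ → wubadidaogom.
Rule 4 (final a-epenthesis): the form ends in the consonant /m/, so [a] is inserted word-finally. /wubadidaogom/ → wubadidaogoma.

wubadidaogoma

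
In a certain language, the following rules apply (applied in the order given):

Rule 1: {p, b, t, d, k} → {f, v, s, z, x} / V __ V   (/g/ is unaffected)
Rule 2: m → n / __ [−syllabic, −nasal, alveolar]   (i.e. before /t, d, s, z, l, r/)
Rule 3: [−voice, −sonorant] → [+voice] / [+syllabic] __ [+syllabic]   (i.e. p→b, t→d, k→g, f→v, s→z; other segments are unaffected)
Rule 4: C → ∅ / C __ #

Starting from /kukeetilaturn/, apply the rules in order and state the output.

kuxeezilazur

Rule 1 (intervocalic spirantization): /k/ is a stop between vowels /u/ and /e/, so it spirantizes to the fricative [x]. /t/ is a stop between vowels /e/ and /i/, so it spirantizes to the fricative [s]. /t/ is a stop between vowels /a/ and /u/, so it spirantizes to the fricative [s]. /kukeetilaturn/ → kuxeesilasurn.
Rule 2 (nasal place assimilation): no segment meets the environment; /kuxeesilasurn/ is unchanged.
Rule 3 (intervocalic voicing): /s/ is a voiceless obstruent between vowels /e/ and /i/, so it voices to [z]. /s/ is a voiceless obstruent between vowels /a/ and /u/, so it voices to [z]. /kuxeesilasurn/ → kuxeezilazurn.
Rule 4 (final cluster simplification): /n/ is the second consonant of a word-final cluster /rn/, so it deletes. /kuxeezilazurn/ → kuxeezilazur.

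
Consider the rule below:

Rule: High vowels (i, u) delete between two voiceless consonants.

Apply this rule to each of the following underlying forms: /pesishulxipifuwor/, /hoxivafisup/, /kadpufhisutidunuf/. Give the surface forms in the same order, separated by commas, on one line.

pesshulxpfuwor, hoxivafsp, kadpfhstidunuf

/pesishulxipifuwor/: /i/ is a high vowel flanked by voiceless consonants /s/ and /s/, so it deletes. /i/ is a high vowel flanked by voiceless consonants /x/ and /p/, so it deletes. /i/ is a high vowel flanked by voiceless consonants /p/ and /f/, so it deletes. → [pesshulxpfuwor].
/hoxivafisup/: /i/ is a high vowel flanked by voiceless consonants /f/ and /s/, so it deletes. /u/ is a high vowel flanked by voiceless consonants /s/ and /p/, so it deletes. → [hoxivafsp].
/kadpufhisutidunuf/: /u/ is a high vowel flanked by voiceless consonants /p/ and /f/, so it deletes. /i/ is a high vowel flanked by voiceless consonants /h/ and /s/, so it deletes. /u/ is a high vowel flanked by voiceless consonants /s/ and /t/, so it deletes. → [kadpfhstidunuf].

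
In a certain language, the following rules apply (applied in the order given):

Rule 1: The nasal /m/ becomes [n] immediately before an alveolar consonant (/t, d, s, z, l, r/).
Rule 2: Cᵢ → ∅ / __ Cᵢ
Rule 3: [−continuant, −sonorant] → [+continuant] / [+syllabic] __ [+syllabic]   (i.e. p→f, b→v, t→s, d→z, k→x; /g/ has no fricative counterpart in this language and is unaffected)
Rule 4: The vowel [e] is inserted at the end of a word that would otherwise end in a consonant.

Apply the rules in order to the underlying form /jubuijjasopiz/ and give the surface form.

Rule 1 (nasal place assimilation): no segment meets the environment; /jubuijjasopiz/ is unchanged.
Rule 2 (degemination): /jj/ is a geminate; the first /j/ deletes. /jubuijjasopiz/ → jubuijasopiz.
Rule 3 (intervocalic spirantization): /b/ is a stop between vowels /u/ and /u/, so it spirantizes to the fricative [v]. /p/ is a stop between vowels /o/ and /i/, so it spirantizes to the fricative [f]. /jubuijasopiz/ → juvuijasofiz.
Rule 4 (final e-epenthesis): the form ends in the consonant /z/, so [e] is inserted word-finally. /juvuijasofiz/ → juvuijasofize.

juvuijasofize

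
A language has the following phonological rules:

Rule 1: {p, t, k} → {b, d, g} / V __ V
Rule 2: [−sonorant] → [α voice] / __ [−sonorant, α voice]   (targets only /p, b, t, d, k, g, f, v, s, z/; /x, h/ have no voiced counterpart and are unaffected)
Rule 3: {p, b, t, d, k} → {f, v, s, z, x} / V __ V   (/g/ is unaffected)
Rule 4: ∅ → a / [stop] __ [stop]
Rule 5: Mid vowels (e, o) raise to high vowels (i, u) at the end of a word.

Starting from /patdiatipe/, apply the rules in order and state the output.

Rule 1 (intervocalic voicing): /t/ is a voiceless stop between vowels /a/ and /i/, so it voices to [d]. /p/ is a voiceless stop between vowels /i/ and /e/, so it voices to [b]. /patdiatipe/ → patdiadibe.
Rule 2 (regressive voicing assimilation): /t/ precedes the voiced obstruent /d/, so it voices to [d] by assimilation. /patdiadibe/ → paddiadibe.
Rule 3 (intervocalic spirantization): /d/ is a stop between vowels /a/ and /i/, so it spirantizes to the fricative [z]. /b/ is a stop between vowels /i/ and /e/, so it spirantizes to the fricative [v]. /paddiadibe/ → paddiazive.
Rule 4 (stop-cluster a-epenthesis): /d/ and /d/ form a stop–stop cluster, so [a] is inserted between them. /paddiazive/ → padadiazive.
Rule 5 (final vowel raising): /e/ is a mid vowel in word-final position, so it raises to [i]. /padadiazive/ → padadiazivi.

padadiazivi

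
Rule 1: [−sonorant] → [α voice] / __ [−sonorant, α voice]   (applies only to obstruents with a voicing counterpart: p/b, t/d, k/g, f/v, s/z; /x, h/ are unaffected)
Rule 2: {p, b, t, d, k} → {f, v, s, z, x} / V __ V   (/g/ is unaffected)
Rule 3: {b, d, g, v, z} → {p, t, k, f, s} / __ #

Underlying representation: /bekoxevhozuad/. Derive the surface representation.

Rule 1 (regressive voicing assimilation): /v/ precedes the voiceless obstruent /h/, so it devoices to [f] by assimilation. /bekoxevhozuad/ → bekoxefhozuad.
Rule 2 (intervocalic spirantization): /k/ is a stop between vowels /e/ and /o/, so it spirantizes to the fricative [x]. /bekoxefhozuad/ → bexoxefhozuad.
Rule 3 (final devoicing): /d/ is a voiced obstruent in word-final position, so it devoices to [t]. /bexoxefhozuad/ → bexoxefhozuat.

bexoxefhozuat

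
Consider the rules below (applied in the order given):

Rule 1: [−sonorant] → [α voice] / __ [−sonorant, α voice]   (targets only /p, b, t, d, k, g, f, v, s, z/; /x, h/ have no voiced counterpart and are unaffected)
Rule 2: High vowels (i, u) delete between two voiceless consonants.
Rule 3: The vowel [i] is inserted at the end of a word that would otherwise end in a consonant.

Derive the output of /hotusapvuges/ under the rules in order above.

hotsabvugesi

Rule 1 (regressive voicing assimilation): /p/ precedes the voiced obstruent /v/, so it voices to [b] by assimilation. /hotusapvuges/ → hotusabvuges.
Rule 2 (high vowel syncope): /u/ is a high vowel flanked by voiceless consonants /t/ and /s/, so it deletes. /hotusabvuges/ → hotsabvuges.
Rule 3 (final i-epenthesis): the form ends in the consonant /s/, so [i] is inserted word-finally. /hotsabvuges/ → hotsabvugesi.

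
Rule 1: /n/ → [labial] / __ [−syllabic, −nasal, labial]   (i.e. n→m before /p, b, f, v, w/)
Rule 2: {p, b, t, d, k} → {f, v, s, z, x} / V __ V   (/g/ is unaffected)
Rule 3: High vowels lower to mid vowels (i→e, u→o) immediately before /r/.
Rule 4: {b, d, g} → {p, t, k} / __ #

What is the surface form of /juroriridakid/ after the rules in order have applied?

jororerizaxit

Rule 1 (nasal place assimilation): no segment meets the environment; /juroriridakid/ is unchanged.
Rule 2 (intervocalic spirantization): /d/ is a stop between vowels /i/ and /a/, so it spirantizes to the fricative [z]. /k/ is a stop between vowels /a/ and /i/, so it spirantizes to the fricative [x]. /juroriridakid/ → juroririzaxid.
Rule 3 (pre-rhotic lowering): /u/ is a high vowel immediately before /r/, so it lowers to [o]. /i/ is a high vowel immediately before /r/, so it lowers to [e]. /juroririzaxid/ → jororerizaxid.
Rule 4 (final devoicing): /d/ is a voiced stop in word-final position, so it devoices to [t]. /jororerizaxid/ → jororerizaxit.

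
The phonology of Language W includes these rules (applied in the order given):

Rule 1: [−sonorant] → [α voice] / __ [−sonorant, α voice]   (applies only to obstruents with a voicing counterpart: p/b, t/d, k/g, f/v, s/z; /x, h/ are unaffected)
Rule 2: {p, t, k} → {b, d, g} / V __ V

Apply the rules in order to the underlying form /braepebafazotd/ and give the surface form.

braebebafazodd

Rule 1 (regressive voicing assimilation): /t/ precedes the voiced obstruent /d/, so it voices to [d] by assimilation. /braepebafazotd/ → braepebafazodd.
Rule 2 (intervocalic voicing): /p/ is a voiceless stop between vowels /e/ and /e/, so it voices to [b]. /braepebafazodd/ → braebebafazodd.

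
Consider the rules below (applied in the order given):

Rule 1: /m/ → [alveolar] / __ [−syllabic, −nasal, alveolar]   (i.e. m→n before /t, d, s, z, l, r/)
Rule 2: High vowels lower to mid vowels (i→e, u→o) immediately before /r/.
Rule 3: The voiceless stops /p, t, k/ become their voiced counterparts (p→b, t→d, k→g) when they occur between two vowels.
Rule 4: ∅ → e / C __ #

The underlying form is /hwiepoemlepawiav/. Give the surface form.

hwieboenlebawiave

Rule 1 (nasal place assimilation): /m/ precedes the alveolar consonant /l/, so it assimilates in place to [n]. /hwiepoemlepawiav/ → hwiepoenlepawiav.
Rule 2 (pre-rhotic lowering): no segment meets the environment; /hwiepoenlepawiav/ is unchanged.
Rule 3 (intervocalic voicing): /p/ is a voiceless stop between vowels /e/ and /o/, so it voices to [b]. /p/ is a voiceless stop between vowels /e/ and /a/, so it voices to [b]. /hwiepoenlepawiav/ → hwieboenlebawiav.
Rule 4 (final e-epenthesis): the form ends in the consonant /v/, so [e] is inserted word-finally. /hwieboenlebawiav/ → hwieboenlebawiave.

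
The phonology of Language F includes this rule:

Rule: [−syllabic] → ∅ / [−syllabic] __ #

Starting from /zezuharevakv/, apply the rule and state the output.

/v/ is the second consonant of a word-final cluster /kv/, so it deletes.
The other instances of /z/, /h/, /r/, /v/, /k/ do not occur in the required environment and remain unchanged.
Surface form: [zezuharevak].

zezuharevak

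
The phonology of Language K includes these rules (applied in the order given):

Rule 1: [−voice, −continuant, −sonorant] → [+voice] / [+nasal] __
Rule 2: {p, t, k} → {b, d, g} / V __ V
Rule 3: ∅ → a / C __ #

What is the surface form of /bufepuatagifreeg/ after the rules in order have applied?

Rule 1 (post-nasal voicing): no segment meets the environment; /bufepuatagifreeg/ is unchanged.
Rule 2 (intervocalic voicing): /p/ is a voiceless stop between vowels /e/ and /u/, so it voices to [b]. /t/ is a voiceless stop between vowels /a/ and /a/, so it voices to [d]. /bufepuatagifreeg/ → bufebuadagifreeg.
Rule 3 (final a-epenthesis): the form ends in the consonant /g/, so [a] is inserted word-finally. /bufebuadagifreeg/ → bufebuadagifreega.

bufebuadagifreega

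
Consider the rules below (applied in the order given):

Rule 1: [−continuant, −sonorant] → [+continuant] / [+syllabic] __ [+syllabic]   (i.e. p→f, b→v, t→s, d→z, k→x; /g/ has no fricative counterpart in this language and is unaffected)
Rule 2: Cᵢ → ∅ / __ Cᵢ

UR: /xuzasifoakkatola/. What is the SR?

xuzasifoakasola

Rule 1 (intervocalic spirantization): /t/ is a stop between vowels /a/ and /o/, so it spirantizes to the fricative [s]. /xuzasifoakkatola/ → xuzasifoakkasola.
Rule 2 (degemination): /kk/ is a geminate; the first /k/ deletes. /xuzasifoakkasola/ → xuzasifoakasola.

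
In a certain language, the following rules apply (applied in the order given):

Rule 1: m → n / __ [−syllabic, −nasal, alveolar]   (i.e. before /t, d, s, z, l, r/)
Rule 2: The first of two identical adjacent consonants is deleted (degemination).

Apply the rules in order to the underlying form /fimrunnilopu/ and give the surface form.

Rule 1 (nasal place assimilation): /m/ precedes the alveolar consonant /r/, so it assimilates in place to [n]. /fimrunnilopu/ → finrunnilopu.
Rule 2 (degemination): /nn/ is a geminate; the first /n/ deletes. /finrunnilopu/ → finrunilopu.

finrunilopu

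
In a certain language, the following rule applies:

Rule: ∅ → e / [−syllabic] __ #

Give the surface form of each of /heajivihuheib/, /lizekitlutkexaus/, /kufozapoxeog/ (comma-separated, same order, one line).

/heajivihuheib/: the form ends in the consonant /b/, so [e] is inserted word-finally. → [heajivihuheibe].
/lizekitlutkexaus/: the form ends in the consonant /s/, so [e] is inserted word-finally. → [lizekitlutkexause].
/kufozapoxeog/: the form ends in the consonant /g/, so [e] is inserted word-finally. → [kufozapoxeoge].

heajivihuheibe, lizekitlutkexause, kufozapoxeoge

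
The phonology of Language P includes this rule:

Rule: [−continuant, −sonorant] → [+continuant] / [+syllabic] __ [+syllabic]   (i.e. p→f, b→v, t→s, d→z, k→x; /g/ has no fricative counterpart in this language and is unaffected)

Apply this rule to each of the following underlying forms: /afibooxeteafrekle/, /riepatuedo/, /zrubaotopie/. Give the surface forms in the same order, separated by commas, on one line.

/afibooxeteafrekle/: /b/ is a stop between vowels /i/ and /o/, so it spirantizes to the fricative [v]. /t/ is a stop between vowels /e/ and /e/, so it spirantizes to the fricative [s]. → [afivooxeseafrekle].
/riepatuedo/: /p/ is a stop between vowels /e/ and /a/, so it spirantizes to the fricative [f]. /t/ is a stop between vowels /a/ and /u/, so it spirantizes to the fricative [s]. /d/ is a stop between vowels /e/ and /o/, so it spirantizes to the fricative [z]. → [riefasuezo].
/zrubaotopie/: /b/ is a stop between vowels /u/ and /a/, so it spirantizes to the fricative [v]. /t/ is a stop between vowels /o/ and /o/, so it spirantizes to the fricative [s]. /p/ is a stop between vowels /o/ and /i/, so it spirantizes to the fricative [f]. → [zruvaosofie].

afivooxeseafrekle, riefasuezo, zruvaosofie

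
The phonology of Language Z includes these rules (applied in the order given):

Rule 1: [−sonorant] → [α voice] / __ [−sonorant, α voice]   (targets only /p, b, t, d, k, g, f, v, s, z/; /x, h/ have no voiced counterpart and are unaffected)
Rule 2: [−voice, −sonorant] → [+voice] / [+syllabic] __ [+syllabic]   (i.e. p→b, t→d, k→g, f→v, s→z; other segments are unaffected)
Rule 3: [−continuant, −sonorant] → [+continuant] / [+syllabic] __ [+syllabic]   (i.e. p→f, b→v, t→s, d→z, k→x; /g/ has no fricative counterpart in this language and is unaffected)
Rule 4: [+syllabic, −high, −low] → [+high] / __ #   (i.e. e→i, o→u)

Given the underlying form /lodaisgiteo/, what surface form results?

lozaizgizeu

Rule 1 (regressive voicing assimilation): /s/ precedes the voiced obstruent /g/, so it voices to [z] by assimilation. /lodaisgiteo/ → lodaizgiteo.
Rule 2 (intervocalic voicing): /t/ is a voiceless obstruent between vowels /i/ and /e/, so it voices to [d]. /lodaizgiteo/ → lodaizgideo.
Rule 3 (intervocalic spirantization): /d/ is a stop between vowels /o/ and /a/, so it spirantizes to the fricative [z]. /d/ is a stop between vowels /i/ and /e/, so it spirantizes to the fricative [z]. /lodaizgideo/ → lozaizgizeo.
Rule 4 (final vowel raising): /o/ is a mid vowel in word-final position, so it raises to [u]. /lozaizgizeo/ → lozaizgizeu.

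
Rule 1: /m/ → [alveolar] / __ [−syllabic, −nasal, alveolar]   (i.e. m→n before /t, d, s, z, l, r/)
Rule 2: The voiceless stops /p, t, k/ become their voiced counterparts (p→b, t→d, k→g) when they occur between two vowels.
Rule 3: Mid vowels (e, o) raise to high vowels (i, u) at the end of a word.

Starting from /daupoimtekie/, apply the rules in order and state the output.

daubointegii

Rule 1 (nasal place assimilation): /m/ precedes the alveolar consonant /t/, so it assimilates in place to [n]. /daupoimtekie/ → daupointekie.
Rule 2 (intervocalic voicing): /p/ is a voiceless stop between vowels /u/ and /o/, so it voices to [b]. /k/ is a voiceless stop between vowels /e/ and /i/, so it voices to [g]. /daupointekie/ → daubointegie.
Rule 3 (final vowel raising): /e/ is a mid vowel in word-final position, so it raises to [i]. /daubointegie/ → daubointegii.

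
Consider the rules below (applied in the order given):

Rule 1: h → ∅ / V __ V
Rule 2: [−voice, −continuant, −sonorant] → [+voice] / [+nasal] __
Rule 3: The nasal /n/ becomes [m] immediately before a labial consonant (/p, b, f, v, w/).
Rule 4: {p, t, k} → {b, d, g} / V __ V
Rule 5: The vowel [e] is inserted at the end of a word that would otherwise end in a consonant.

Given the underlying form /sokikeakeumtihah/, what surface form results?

sogigeageumdiahe

Rule 1 (intervocalic h-deletion): /h/ occurs between vowels /i/ and /a/, so it deletes. /sokikeakeumtihah/ → sokikeakeumtiah.
Rule 2 (post-nasal voicing): /t/ is a voiceless stop immediately after the nasal /m/, so it voices to [d]. /sokikeakeumtiah/ → sokikeakeumdiah.
Rule 3 (nasal place assimilation): no segment meets the environment; /sokikeakeumdiah/ is unchanged.
Rule 4 (intervocalic voicing): /k/ is a voiceless stop between vowels /o/ and /i/, so it voices to [g]. /k/ is a voiceless stop between vowels /i/ and /e/, so it voices to [g]. /k/ is a voiceless stop between vowels /a/ and /e/, so it voices to [g]. /sokikeakeumdiah/ → sogigeageumdiah.
Rule 5 (final e-epenthesis): the form ends in the consonant /h/, so [e] is inserted word-finally. /sogigeageumdiah/ → sogigeageumdiahe.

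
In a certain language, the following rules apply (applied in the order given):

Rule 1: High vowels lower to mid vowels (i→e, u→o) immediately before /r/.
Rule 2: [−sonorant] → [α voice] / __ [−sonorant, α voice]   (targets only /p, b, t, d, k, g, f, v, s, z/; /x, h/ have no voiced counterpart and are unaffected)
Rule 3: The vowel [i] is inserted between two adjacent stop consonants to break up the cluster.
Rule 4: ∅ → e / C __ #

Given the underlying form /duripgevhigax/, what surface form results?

Rule 1 (pre-rhotic lowering): /u/ is a high vowel immediately before /r/, so it lowers to [o]. /duripgevhigax/ → doripgevhigax.
Rule 2 (regressive voicing assimilation): /p/ precedes the voiced obstruent /g/, so it voices to [b] by assimilation. /v/ precedes the voiceless obstruent /h/, so it devoices to [f] by assimilation. /doripgevhigax/ → doribgefhigax.
Rule 3 (stop-cluster i-epenthesis): /b/ and /g/ form a stop–stop cluster, so [i] is inserted between them. /doribgefhigax/ → doribigefhigax.
Rule 4 (final e-epenthesis): the form ends in the consonant /x/, so [e] is inserted word-finally. /doribigefhigax/ → doribigefhigaxe.

doribigefhigaxe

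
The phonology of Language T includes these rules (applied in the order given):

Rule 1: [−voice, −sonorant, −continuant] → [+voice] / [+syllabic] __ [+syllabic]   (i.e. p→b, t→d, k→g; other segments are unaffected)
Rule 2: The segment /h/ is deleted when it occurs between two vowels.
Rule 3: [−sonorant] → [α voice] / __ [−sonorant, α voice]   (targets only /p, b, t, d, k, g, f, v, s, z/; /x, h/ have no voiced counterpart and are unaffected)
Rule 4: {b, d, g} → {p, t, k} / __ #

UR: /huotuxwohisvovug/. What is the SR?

Rule 1 (intervocalic voicing): /t/ is a voiceless stop between vowels /o/ and /u/, so it voices to [d]. /huotuxwohisvovug/ → huoduxwohisvovug.
Rule 2 (intervocalic h-deletion): /h/ occurs between vowels /o/ and /i/, so it deletes. /huoduxwohisvovug/ → huoduxwoisvovug.
Rule 3 (regressive voicing assimilation): /s/ precedes the voiced obstruent /v/, so it voices to [z] by assimilation. /huoduxwoisvovug/ → huoduxwoizvovug.
Rule 4 (final devoicing): /g/ is a voiced stop in word-final position, so it devoices to [k]. /huoduxwoizvovug/ → huoduxwoizvovuk.

huoduxwoizvovuk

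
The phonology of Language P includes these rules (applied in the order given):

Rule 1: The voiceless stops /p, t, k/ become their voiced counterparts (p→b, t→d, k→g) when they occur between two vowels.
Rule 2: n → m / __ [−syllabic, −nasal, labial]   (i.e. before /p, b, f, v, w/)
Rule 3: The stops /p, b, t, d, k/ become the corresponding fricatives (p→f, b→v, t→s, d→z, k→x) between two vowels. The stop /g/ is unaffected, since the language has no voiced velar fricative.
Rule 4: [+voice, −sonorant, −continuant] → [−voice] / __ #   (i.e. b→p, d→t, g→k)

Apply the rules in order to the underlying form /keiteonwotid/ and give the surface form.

Rule 1 (intervocalic voicing): /t/ is a voiceless stop between vowels /i/ and /e/, so it voices to [d]. /t/ is a voiceless stop between vowels /o/ and /i/, so it voices to [d]. /keiteonwotid/ → keideonwodid.
Rule 2 (nasal place assimilation): /n/ precedes the labial consonant /w/, so it assimilates in place to [m]. /keideonwodid/ → keideomwodid.
Rule 3 (intervocalic spirantization): /d/ is a stop between vowels /i/ and /e/, so it spirantizes to the fricative [z]. /d/ is a stop between vowels /o/ and /i/, so it spirantizes to the fricative [z]. /keideomwodid/ → keizeomwozid.
Rule 4 (final devoicing): /d/ is a voiced stop in word-final position, so it devoices to [t]. /keizeomwozid/ → keizeomwozit.

keizeomwozit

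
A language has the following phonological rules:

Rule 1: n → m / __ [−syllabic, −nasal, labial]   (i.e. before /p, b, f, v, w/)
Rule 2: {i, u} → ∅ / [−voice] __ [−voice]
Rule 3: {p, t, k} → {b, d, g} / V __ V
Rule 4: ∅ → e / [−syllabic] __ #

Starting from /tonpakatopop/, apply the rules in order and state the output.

tompagadobope

Rule 1 (nasal place assimilation): /n/ precedes the labial consonant /p/, so it assimilates in place to [m]. /tonpakatopop/ → tompakatopop.
Rule 2 (high vowel syncope): no segment meets the environment; /tompakatopop/ is unchanged.
Rule 3 (intervocalic voicing): /k/ is a voiceless stop between vowels /a/ and /a/, so it voices to [g]. /t/ is a voiceless stop between vowels /a/ and /o/, so it voices to [d]. /p/ is a voiceless stop between vowels /o/ and /o/, so it voices to [b]. /tompakatopop/ → tompagadobop.
Rule 4 (final e-epenthesis): the form ends in the consonant /p/, so [e] is inserted word-finally. /tompagadobop/ → tompagadobope.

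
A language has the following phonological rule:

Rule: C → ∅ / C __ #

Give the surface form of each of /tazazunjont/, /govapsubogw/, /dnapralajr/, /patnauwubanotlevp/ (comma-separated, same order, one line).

tazazunjon, govapsubog, dnapralaj, patnauwubanotlev

/tazazunjont/: /t/ is the second consonant of a word-final cluster /nt/, so it deletes. → [tazazunjon].
/govapsubogw/: /w/ is the second consonant of a word-final cluster /gw/, so it deletes. → [govapsubog].
/dnapralajr/: /r/ is the second consonant of a word-final cluster /jr/, so it deletes. → [dnapralaj].
/patnauwubanotlevp/: /p/ is the second consonant of a word-final cluster /vp/, so it deletes. → [patnauwubanotlev].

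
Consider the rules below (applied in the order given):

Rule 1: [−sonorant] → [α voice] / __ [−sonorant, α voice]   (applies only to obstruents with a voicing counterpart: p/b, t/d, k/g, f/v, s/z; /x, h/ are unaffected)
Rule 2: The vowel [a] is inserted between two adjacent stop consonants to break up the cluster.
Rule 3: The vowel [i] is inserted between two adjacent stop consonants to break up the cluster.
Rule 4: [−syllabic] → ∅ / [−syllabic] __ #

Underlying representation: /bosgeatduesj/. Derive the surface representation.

Rule 1 (regressive voicing assimilation): /s/ precedes the voiced obstruent /g/, so it voices to [z] by assimilation. /t/ precedes the voiced obstruent /d/, so it voices to [d] by assimilation. /bosgeatduesj/ → bozgeadduesj.
Rule 2 (stop-cluster a-epenthesis): /d/ and /d/ form a stop–stop cluster, so [a] is inserted between them. /bozgeadduesj/ → bozgeadaduesj.
Rule 3 (stop-cluster i-epenthesis): no segment meets the environment; /bozgeadaduesj/ is unchanged.
Rule 4 (final cluster simplification): /j/ is the second consonant of a word-final cluster /sj/, so it deletes. /bozgeadaduesj/ → bozgeadadues.

bozgeadadues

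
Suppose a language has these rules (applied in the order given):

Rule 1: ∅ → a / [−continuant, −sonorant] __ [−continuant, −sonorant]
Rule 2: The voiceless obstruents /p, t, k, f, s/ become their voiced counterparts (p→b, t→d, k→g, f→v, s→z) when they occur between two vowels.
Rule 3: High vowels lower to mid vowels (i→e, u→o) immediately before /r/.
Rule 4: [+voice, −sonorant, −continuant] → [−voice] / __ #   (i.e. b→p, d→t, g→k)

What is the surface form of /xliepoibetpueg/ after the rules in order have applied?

xlieboibedabuek

Rule 1 (stop-cluster a-epenthesis): /t/ and /p/ form a stop–stop cluster, so [a] is inserted between them. /xliepoibetpueg/ → xliepoibetapueg.
Rule 2 (intervocalic voicing): /p/ is a voiceless obstruent between vowels /e/ and /o/, so it voices to [b]. /t/ is a voiceless obstruent between vowels /e/ and /a/, so it voices to [d]. /p/ is a voiceless obstruent between vowels /a/ and /u/, so it voices to [b]. /xliepoibetapueg/ → xlieboibedabueg.
Rule 3 (pre-rhotic lowering): no segment meets the environment; /xlieboibedabueg/ is unchanged.
Rule 4 (final devoicing): /g/ is a voiced stop in word-final position, so it devoices to [k]. /xlieboibedabueg/ → xlieboibedabuek.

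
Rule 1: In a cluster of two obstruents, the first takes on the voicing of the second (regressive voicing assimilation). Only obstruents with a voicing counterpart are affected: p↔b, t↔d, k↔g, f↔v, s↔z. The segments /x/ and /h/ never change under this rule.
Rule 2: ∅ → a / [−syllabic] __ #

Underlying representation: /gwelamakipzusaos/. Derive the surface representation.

gwelamakibzusaosa

Rule 1 (regressive voicing assimilation): /p/ precedes the voiced obstruent /z/, so it voices to [b] by assimilation. /gwelamakipzusaos/ → gwelamakibzusaos.
Rule 2 (final a-epenthesis): the form ends in the consonant /s/, so [a] is inserted word-finally. /gwelamakibzusaos/ → gwelamakibzusaosa.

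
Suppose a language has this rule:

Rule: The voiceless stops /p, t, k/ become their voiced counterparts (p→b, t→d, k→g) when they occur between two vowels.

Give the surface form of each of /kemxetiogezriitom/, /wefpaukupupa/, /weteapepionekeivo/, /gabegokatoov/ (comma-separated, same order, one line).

/kemxetiogezriitom/: /t/ is a voiceless stop between vowels /e/ and /i/, so it voices to [d]. /t/ is a voiceless stop between vowels /i/ and /o/, so it voices to [d]. → [kemxediogezriidom].
/wefpaukupupa/: /k/ is a voiceless stop between vowels /u/ and /u/, so it voices to [g]. /p/ is a voiceless stop between vowels /u/ and /u/, so it voices to [b]. /p/ is a voiceless stop between vowels /u/ and /a/, so it voices to [b]. → [wefpaugububa].
/weteapepionekeivo/: /t/ is a voiceless stop between vowels /e/ and /e/, so it voices to [d]. /p/ is a voiceless stop between vowels /a/ and /e/, so it voices to [b]. /p/ is a voiceless stop between vowels /e/ and /i/, so it voices to [b]. /k/ is a voiceless stop between vowels /e/ and /e/, so it voices to [g]. → [wedeabebionegeivo].
/gabegokatoov/: /k/ is a voiceless stop between vowels /o/ and /a/, so it voices to [g]. /t/ is a voiceless stop between vowels /a/ and /o/, so it voices to [d]. → [gabegogadoov].

kemxediogezriidom, wefpaugububa, wedeabebionegeivo, gabegogadoov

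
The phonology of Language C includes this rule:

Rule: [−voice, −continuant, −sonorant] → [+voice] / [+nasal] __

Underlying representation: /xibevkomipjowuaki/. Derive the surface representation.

No segment of /xibevkomipjowuaki/ meets the structural description of the rule, so the form surfaces unchanged.

xibevkomipjowuaki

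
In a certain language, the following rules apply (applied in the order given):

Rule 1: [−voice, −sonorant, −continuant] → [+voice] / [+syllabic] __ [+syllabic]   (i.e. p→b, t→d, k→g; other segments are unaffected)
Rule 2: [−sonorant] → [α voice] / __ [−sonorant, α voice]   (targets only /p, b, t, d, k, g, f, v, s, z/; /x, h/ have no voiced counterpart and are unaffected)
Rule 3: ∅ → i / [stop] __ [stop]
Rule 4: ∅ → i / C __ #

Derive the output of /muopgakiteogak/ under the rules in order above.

Rule 1 (intervocalic voicing): /k/ is a voiceless stop between vowels /a/ and /i/, so it voices to [g]. /t/ is a voiceless stop between vowels /i/ and /e/, so it voices to [d]. /muopgakiteogak/ → muopgagideogak.
Rule 2 (regressive voicing assimilation): /p/ precedes the voiced obstruent /g/, so it voices to [b] by assimilation. /muopgagideogak/ → muobgagideogak.
Rule 3 (stop-cluster i-epenthesis): /b/ and /g/ form a stop–stop cluster, so [i] is inserted between them. /muobgagideogak/ → muobigagideogak.
Rule 4 (final i-epenthesis): the form ends in the consonant /k/, so [i] is inserted word-finally. /muobigagideogak/ → muobigagideogaki.

muobigagideogaki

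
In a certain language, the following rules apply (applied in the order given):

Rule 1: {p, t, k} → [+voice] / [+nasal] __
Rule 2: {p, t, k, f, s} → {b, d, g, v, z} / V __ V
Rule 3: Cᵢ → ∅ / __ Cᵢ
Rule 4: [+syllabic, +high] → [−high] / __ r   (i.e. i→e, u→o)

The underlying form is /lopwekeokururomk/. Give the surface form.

Rule 1 (post-nasal voicing): /k/ is a voiceless stop immediately after the nasal /m/, so it voices to [g]. /lopwekeokururomk/ → lopwekeokururomg.
Rule 2 (intervocalic voicing): /k/ is a voiceless obstruent between vowels /e/ and /e/, so it voices to [g]. /k/ is a voiceless obstruent between vowels /o/ and /u/, so it voices to [g]. /lopwekeokururomg/ → lopwegeogururomg.
Rule 3 (degemination): no segment meets the environment; /lopwegeogururomg/ is unchanged.
Rule 4 (pre-rhotic lowering): /u/ is a high vowel immediately before /r/, so it lowers to [o]. /u/ is a high vowel immediately before /r/, so it lowers to [o]. /lopwegeogururomg/ → lopwegeogororomg.

lopwegeogororomg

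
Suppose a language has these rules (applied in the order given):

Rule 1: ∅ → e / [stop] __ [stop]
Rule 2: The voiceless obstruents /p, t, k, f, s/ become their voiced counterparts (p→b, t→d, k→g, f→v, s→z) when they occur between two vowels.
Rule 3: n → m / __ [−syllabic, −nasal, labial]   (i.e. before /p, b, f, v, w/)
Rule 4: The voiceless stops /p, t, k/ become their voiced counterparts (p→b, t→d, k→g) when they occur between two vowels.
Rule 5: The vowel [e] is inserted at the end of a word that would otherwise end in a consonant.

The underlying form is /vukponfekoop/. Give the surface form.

vugebomfegoope

Rule 1 (stop-cluster e-epenthesis): /k/ and /p/ form a stop–stop cluster, so [e] is inserted between them. /vukponfekoop/ → vukeponfekoop.
Rule 2 (intervocalic voicing): /k/ is a voiceless obstruent between vowels /u/ and /e/, so it voices to [g]. /p/ is a voiceless obstruent between vowels /e/ and /o/, so it voices to [b]. /k/ is a voiceless obstruent between vowels /e/ and /o/, so it voices to [g]. /vukeponfekoop/ → vugebonfegoop.
Rule 3 (nasal place assimilation): /n/ precedes the labial consonant /f/, so it assimilates in place to [m]. /vugebonfegoop/ → vugebomfegoop.
Rule 4 (intervocalic voicing): no segment meets the environment; /vugebomfegoop/ is unchanged.
Rule 5 (final e-epenthesis): the form ends in the consonant /p/, so [e] is inserted word-finally. /vugebomfegoop/ → vugebomfegoope.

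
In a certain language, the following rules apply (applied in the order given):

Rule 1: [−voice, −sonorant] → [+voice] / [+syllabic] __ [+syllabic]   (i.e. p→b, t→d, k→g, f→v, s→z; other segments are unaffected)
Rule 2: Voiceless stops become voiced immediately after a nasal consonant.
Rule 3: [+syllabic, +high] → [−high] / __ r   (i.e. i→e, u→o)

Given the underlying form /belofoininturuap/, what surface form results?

Rule 1 (intervocalic voicing): /f/ is a voiceless obstruent between vowels /o/ and /o/, so it voices to [v]. /belofoininturuap/ → belovoininturuap.
Rule 2 (post-nasal voicing): /t/ is a voiceless stop immediately after the nasal /n/, so it voices to [d]. /belovoininturuap/ → belovoininduruap.
Rule 3 (pre-rhotic lowering): /u/ is a high vowel immediately before /r/, so it lowers to [o]. /belovoininduruap/ → belovoinindoruap.

belovoinindoruap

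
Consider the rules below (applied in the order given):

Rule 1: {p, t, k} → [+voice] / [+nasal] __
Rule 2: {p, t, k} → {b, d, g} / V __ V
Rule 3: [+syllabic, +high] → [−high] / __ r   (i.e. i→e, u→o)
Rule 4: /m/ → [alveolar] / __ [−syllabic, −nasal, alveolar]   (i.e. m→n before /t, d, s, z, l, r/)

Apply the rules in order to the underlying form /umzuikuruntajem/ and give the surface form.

Rule 1 (post-nasal voicing): /t/ is a voiceless stop immediately after the nasal /n/, so it voices to [d]. /umzuikuruntajem/ → umzuikurundajem.
Rule 2 (intervocalic voicing): /k/ is a voiceless stop between vowels /i/ and /u/, so it voices to [g]. /umzuikurundajem/ → umzuigurundajem.
Rule 3 (pre-rhotic lowering): /u/ is a high vowel immediately before /r/, so it lowers to [o]. /umzuigurundajem/ → umzuigorundajem.
Rule 4 (nasal place assimilation): /m/ precedes the alveolar consonant /z/, so it assimilates in place to [n]. /umzuigorundajem/ → unzuigorundajem.

unzuigorundajem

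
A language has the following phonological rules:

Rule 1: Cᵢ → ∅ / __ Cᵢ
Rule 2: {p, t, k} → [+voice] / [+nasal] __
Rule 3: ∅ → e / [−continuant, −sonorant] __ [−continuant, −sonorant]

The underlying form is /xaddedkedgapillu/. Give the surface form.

Rule 1 (degemination): /dd/ is a geminate; the first /d/ deletes. /ll/ is a geminate; the first /l/ deletes. /xaddedkedgapillu/ → xadedkedgapilu.
Rule 2 (post-nasal voicing): no segment meets the environment; /xadedkedgapilu/ is unchanged.
Rule 3 (stop-cluster e-epenthesis): /d/ and /k/ form a stop–stop cluster, so [e] is inserted between them. /d/ and /g/ form a stop–stop cluster, so [e] is inserted between them. /xadedkedgapilu/ → xadedekedegapilu.

xadedekedegapilu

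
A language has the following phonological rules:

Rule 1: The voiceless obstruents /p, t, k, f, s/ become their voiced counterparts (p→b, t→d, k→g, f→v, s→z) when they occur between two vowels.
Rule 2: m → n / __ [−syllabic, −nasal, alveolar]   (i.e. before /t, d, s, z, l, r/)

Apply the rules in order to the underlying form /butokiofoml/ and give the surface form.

budogiovonl

Rule 1 (intervocalic voicing): /t/ is a voiceless obstruent between vowels /u/ and /o/, so it voices to [d]. /k/ is a voiceless obstruent between vowels /o/ and /i/, so it voices to [g]. /f/ is a voiceless obstruent between vowels /o/ and /o/, so it voices to [v]. /butokiofoml/ → budogiovoml.
Rule 2 (nasal place assimilation): /m/ precedes the alveolar consonant /l/, so it assimilates in place to [n]. /budogiovoml/ → budogiovonl.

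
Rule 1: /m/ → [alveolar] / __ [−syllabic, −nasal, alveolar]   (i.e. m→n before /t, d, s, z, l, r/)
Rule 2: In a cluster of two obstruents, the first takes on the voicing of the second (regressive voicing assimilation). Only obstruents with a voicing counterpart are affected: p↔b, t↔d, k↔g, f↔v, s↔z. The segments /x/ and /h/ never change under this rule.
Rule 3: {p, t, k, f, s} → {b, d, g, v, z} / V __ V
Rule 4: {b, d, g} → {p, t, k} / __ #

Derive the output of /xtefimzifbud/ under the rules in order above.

xtevinzivbut

Rule 1 (nasal place assimilation): /m/ precedes the alveolar consonant /z/, so it assimilates in place to [n]. /xtefimzifbud/ → xtefinzifbud.
Rule 2 (regressive voicing assimilation): /f/ precedes the voiced obstruent /b/, so it voices to [v] by assimilation. /xtefinzifbud/ → xtefinzivbud.
Rule 3 (intervocalic voicing): /f/ is a voiceless obstruent between vowels /e/ and /i/, so it voices to [v]. /xtefinzivbud/ → xtevinzivbud.
Rule 4 (final devoicing): /d/ is a voiced stop in word-final position, so it devoices to [t]. /xtevinzivbud/ → xtevinzivbut.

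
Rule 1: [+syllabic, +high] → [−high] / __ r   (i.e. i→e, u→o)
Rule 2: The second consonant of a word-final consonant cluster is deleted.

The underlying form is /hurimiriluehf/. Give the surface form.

horimerilueh

Rule 1 (pre-rhotic lowering): /u/ is a high vowel immediately before /r/, so it lowers to [o]. /i/ is a high vowel immediately before /r/, so it lowers to [e]. /hurimiriluehf/ → horimeriluehf.
Rule 2 (final cluster simplification): /f/ is the second consonant of a word-final cluster /hf/, so it deletes. /horimeriluehf/ → horimerilueh.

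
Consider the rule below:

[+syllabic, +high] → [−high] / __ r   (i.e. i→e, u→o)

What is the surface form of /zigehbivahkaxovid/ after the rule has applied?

zigehbivahkaxovid

No segment of /zigehbivahkaxovid/ meets the structural description of the rule, so the form surfaces unchanged.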